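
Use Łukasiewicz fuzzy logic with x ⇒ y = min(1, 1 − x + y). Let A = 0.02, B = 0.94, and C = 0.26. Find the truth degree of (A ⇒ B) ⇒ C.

0.26

A ⇒ B = min(1, 1 − 0.02 + 0.94) = min(1, 1.92) = 1.00
(A ⇒ B) ⇒ C = min(1, 1 − 1.00 + 0.26) = min(1, 0.26) = 0.26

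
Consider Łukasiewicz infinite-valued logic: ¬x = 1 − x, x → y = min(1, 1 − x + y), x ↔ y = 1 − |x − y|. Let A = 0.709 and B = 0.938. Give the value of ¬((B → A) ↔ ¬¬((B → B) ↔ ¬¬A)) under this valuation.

B → A = min(1, 1 − 0.938 + 0.709) = min(1, 0.771) = 0.771
B → B = min(1, 1 − 0.938 + 0.938) = min(1, 1.000) = 1.000
¬A = 1 − 0.709 = 0.291
¬¬A = 1 − 0.291 = 0.709
(B → B) ↔ ¬¬A = 1 − |1.000 − 0.709| = 1 − 0.291 = 0.709
¬((B → B) ↔ ¬¬A) = 1 − 0.709 = 0.291
¬¬((B → B) ↔ ¬¬A) = 1 − 0.291 = 0.709
(B → A) ↔ ¬¬((B → B) ↔ ¬¬A) = 1 − |0.771 − 0.709| = 1 − 0.062 = 0.938
¬((B → A) ↔ ¬¬((B → B) ↔ ¬¬A)) = 1 − 0.938 = 0.062

0.062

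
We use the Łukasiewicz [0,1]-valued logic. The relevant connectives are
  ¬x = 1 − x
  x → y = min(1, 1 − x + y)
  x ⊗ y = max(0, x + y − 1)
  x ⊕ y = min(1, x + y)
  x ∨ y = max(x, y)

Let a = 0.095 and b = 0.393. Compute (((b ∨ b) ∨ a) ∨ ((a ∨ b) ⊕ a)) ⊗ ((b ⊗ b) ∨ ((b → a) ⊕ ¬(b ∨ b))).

0.488

b ∨ b = max(0.393, 0.393) = 0.393
(b ∨ b) ∨ a = max(0.393, 0.095) = 0.393
a ∨ b = max(0.095, 0.393) = 0.393
(a ∨ b) ⊕ a = min(1, 0.393 + 0.095) = min(1, 0.488) = 0.488
((b ∨ b) ∨ a) ∨ ((a ∨ b) ⊕ a) = max(0.393, 0.488) = 0.488
b ⊗ b = max(0, 0.393 + 0.393 − 1) = max(0, -0.214) = 0.000
b → a = min(1, 1 − 0.393 + 0.095) = min(1, 0.702) = 0.702
¬(b ∨ b) = 1 − 0.393 = 0.607
(b → a) ⊕ ¬(b ∨ b) = min(1, 0.702 + 0.607) = min(1, 1.309) = 1.000
(b ⊗ b) ∨ ((b → a) ⊕ ¬(b ∨ b)) = max(0.000, 1.000) = 1.000
(((b ∨ b) ∨ a) ∨ ((a ∨ b) ⊕ a)) ⊗ ((b ⊗ b) ∨ ((b → a) ⊕ ¬(b ∨ b))) = max(0, 0.488 + 1.000 − 1) = max(0, 0.488) = 0.488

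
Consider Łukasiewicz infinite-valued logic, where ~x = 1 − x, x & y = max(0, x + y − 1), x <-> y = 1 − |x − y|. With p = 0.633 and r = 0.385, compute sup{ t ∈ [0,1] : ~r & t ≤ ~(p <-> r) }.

~r = 1 − 0.385 = 0.615
So the left factor is ~r = 0.615.
p <-> r = 1 − |0.633 − 0.385| = 1 − 0.248 = 0.752
~(p <-> r) = 1 − 0.752 = 0.248
So the right-hand bound is ~(p <-> r) = 0.248.
The residuum of the Łukasiewicz t-norm gives the supremum: min(1, 1 − 0.615 + 0.248).
1 − 0.615 + 0.248 = 0.633, so t = min(1, 0.633) = 0.633.
Check: 0.615 & 0.633 = max(0, 0.248) = 0.248 ≤ 0.248.

0.633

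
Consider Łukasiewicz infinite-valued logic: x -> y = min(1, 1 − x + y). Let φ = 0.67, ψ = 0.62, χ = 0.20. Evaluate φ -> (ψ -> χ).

ψ -> χ = min(1, 1 − 0.62 + 0.20) = min(1, 0.58) = 0.58
φ -> (ψ -> χ) = min(1, 1 − 0.67 + 0.58) = min(1, 0.91) = 0.91

0.91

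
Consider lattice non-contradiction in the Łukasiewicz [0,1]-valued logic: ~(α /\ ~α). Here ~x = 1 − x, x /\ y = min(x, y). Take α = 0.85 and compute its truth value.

0.85

~α = 1 − 0.85 = 0.15
α /\ ~α = min(0.85, 0.15) = 0.15
~(α /\ ~α) = 1 − 0.15 = 0.85
(The value 0.85 < 1 shows this instance is not satisfied; not a Ł∞-tautology — its value is 1 − min(a, 1−a).)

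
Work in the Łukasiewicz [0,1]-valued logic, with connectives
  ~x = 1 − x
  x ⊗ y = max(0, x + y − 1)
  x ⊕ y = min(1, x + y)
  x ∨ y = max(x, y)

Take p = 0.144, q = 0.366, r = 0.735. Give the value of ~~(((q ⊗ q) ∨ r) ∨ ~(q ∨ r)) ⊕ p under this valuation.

q ⊗ q = max(0, 0.366 + 0.366 − 1) = max(0, -0.268) = 0.000
(q ⊗ q) ∨ r = max(0.000, 0.735) = 0.735
q ∨ r = max(0.366, 0.735) = 0.735
~(q ∨ r) = 1 − 0.735 = 0.265
((q ⊗ q) ∨ r) ∨ ~(q ∨ r) = max(0.735, 0.265) = 0.735
~(((q ⊗ q) ∨ r) ∨ ~(q ∨ r)) = 1 − 0.735 = 0.265
~~(((q ⊗ q) ∨ r) ∨ ~(q ∨ r)) = 1 − 0.265 = 0.735
~~(((q ⊗ q) ∨ r) ∨ ~(q ∨ r)) ⊕ p = min(1, 0.735 + 0.144) = min(1, 0.879) = 0.879

0.879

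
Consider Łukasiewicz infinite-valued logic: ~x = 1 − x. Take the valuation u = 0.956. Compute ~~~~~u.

~u = 1 − 0.956 = 0.044
~~u = 1 − 0.044 = 0.956
~~~u = 1 − 0.956 = 0.044
~~~~u = 1 − 0.044 = 0.956
~~~~~u = 1 − 0.956 = 0.044

0.044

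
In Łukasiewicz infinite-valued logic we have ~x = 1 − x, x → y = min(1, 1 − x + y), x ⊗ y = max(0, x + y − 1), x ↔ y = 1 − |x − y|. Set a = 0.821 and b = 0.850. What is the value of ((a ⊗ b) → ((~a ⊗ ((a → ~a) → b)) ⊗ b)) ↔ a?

a ⊗ b = max(0, 0.821 + 0.850 − 1) = max(0, 0.671) = 0.671
~a = 1 − 0.821 = 0.179
a → ~a = min(1, 1 − 0.821 + 0.179) = min(1, 0.358) = 0.358
(a → ~a) → b = min(1, 1 − 0.358 + 0.850) = min(1, 1.492) = 1.000
~a ⊗ ((a → ~a) → b) = max(0, 0.179 + 1.000 − 1) = max(0, 0.179) = 0.179
(~a ⊗ ((a → ~a) → b)) ⊗ b = max(0, 0.179 + 0.850 − 1) = max(0, 0.029) = 0.029
(a ⊗ b) → ((~a ⊗ ((a → ~a) → b)) ⊗ b) = min(1, 1 − 0.671 + 0.029) = min(1, 0.358) = 0.358
((a ⊗ b) → ((~a ⊗ ((a → ~a) → b)) ⊗ b)) ↔ a = 1 − |0.358 − 0.821| = 1 − 0.463 = 0.537

0.537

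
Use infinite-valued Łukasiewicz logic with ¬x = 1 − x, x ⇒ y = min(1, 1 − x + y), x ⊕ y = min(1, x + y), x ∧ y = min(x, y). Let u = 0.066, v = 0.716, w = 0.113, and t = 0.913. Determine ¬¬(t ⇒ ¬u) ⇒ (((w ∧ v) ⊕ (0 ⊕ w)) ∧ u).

¬u = 1 − 0.066 = 0.934
t ⇒ ¬u = min(1, 1 − 0.913 + 0.934) = min(1, 1.021) = 1.000
¬(t ⇒ ¬u) = 1 − 1.000 = 0.000
¬¬(t ⇒ ¬u) = 1 − 0.000 = 1.000
w ∧ v = min(0.113, 0.716) = 0.113
0 ⊕ w = min(1, 0.000 + 0.113) = min(1, 0.113) = 0.113
(w ∧ v) ⊕ (0 ⊕ w) = min(1, 0.113 + 0.113) = min(1, 0.226) = 0.226
((w ∧ v) ⊕ (0 ⊕ w)) ∧ u = min(0.226, 0.066) = 0.066
¬¬(t ⇒ ¬u) ⇒ (((w ∧ v) ⊕ (0 ⊕ w)) ∧ u) = min(1, 1 − 1.000 + 0.066) = min(1, 0.066) = 0.066

0.066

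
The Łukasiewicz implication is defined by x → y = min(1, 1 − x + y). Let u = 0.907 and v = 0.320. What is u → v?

u → v = min(1, 1 − 0.907 + 0.320) = min(1, 0.413) = 0.413
For comparison, the Gödel implication (1 if x ≤ y else y) would give 0.320.

0.413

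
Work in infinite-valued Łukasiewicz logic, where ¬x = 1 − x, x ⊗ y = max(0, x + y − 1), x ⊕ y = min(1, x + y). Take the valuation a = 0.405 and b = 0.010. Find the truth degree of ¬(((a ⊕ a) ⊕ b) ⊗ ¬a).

0.585

a ⊕ a = min(1, 0.405 + 0.405) = min(1, 0.810) = 0.810
(a ⊕ a) ⊕ b = min(1, 0.810 + 0.010) = min(1, 0.820) = 0.820
¬a = 1 − 0.405 = 0.595
((a ⊕ a) ⊕ b) ⊗ ¬a = max(0, 0.820 + 0.595 − 1) = max(0, 0.415) = 0.415
¬(((a ⊕ a) ⊕ b) ⊗ ¬a) = 1 − 0.415 = 0.585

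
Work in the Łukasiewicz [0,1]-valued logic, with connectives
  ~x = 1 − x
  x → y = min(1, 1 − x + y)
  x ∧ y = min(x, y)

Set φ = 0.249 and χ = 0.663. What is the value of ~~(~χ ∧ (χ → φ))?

~χ = 1 − 0.663 = 0.337
χ → φ = min(1, 1 − 0.663 + 0.249) = min(1, 0.586) = 0.586
~χ ∧ (χ → φ) = min(0.337, 0.586) = 0.337
~(~χ ∧ (χ → φ)) = 1 − 0.337 = 0.663
~~(~χ ∧ (χ → φ)) = 1 − 0.663 = 0.337

0.337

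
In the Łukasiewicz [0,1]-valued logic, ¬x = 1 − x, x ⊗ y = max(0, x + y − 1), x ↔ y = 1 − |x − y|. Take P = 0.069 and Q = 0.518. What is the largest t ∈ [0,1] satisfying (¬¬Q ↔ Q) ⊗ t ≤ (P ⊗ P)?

0.000

¬Q = 1 − 0.518 = 0.482
¬¬Q = 1 − 0.482 = 0.518
¬¬Q ↔ Q = 1 − |0.518 − 0.518| = 1 − 0.000 = 1.000
So the left factor is ¬¬Q ↔ Q = 1.000.
P ⊗ P = max(0, 0.069 + 0.069 − 1) = max(0, -0.862) = 0.000
So the right-hand bound is P ⊗ P = 0.000.
The residuum of the Łukasiewicz t-norm gives the supremum: min(1, 1 − 1.000 + 0.000).
1 − 1.000 + 0.000 = 0.000, so t = min(1, 0.000) = 0.000.
Check: 1.000 ⊗ 0.000 = max(0, 0.000) = 0.000 ≤ 0.000.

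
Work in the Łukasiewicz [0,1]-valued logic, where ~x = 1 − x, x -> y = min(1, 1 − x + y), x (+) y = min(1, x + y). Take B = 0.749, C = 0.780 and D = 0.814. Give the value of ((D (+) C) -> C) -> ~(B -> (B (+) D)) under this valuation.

0.220

D (+) C = min(1, 0.814 + 0.780) = min(1, 1.594) = 1.000
(D (+) C) -> C = min(1, 1 − 1.000 + 0.780) = min(1, 0.780) = 0.780
B (+) D = min(1, 0.749 + 0.814) = min(1, 1.563) = 1.000
B -> (B (+) D) = min(1, 1 − 0.749 + 1.000) = min(1, 1.251) = 1.000
~(B -> (B (+) D)) = 1 − 1.000 = 0.000
((D (+) C) -> C) -> ~(B -> (B (+) D)) = min(1, 1 − 0.780 + 0.000) = min(1, 0.220) = 0.220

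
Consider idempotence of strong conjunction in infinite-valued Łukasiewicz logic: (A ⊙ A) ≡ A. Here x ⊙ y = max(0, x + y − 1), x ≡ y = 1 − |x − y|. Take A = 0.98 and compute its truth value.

0.98

A ⊙ A = max(0, 0.98 + 0.98 − 1) = max(0, 0.96) = 0.96
(A ⊙ A) ≡ A = 1 − |0.96 − 0.98| = 1 − 0.02 = 0.98
(The value 0.98 < 1 shows this instance is not satisfied; fails in Ł∞ since a ⊗ a = max(0, 2a−1) ≠ a in general.)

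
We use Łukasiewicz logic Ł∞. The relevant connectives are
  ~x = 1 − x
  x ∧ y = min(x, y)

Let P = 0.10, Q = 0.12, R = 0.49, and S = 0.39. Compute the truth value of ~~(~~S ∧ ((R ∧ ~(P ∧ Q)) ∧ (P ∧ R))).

~S = 1 − 0.39 = 0.61
~~S = 1 − 0.61 = 0.39
P ∧ Q = min(0.10, 0.12) = 0.10
~(P ∧ Q) = 1 − 0.10 = 0.90
R ∧ ~(P ∧ Q) = min(0.49, 0.90) = 0.49
P ∧ R = min(0.10, 0.49) = 0.10
(R ∧ ~(P ∧ Q)) ∧ (P ∧ R) = min(0.49, 0.10) = 0.10
~~S ∧ ((R ∧ ~(P ∧ Q)) ∧ (P ∧ R)) = min(0.39, 0.10) = 0.10
~(~~S ∧ ((R ∧ ~(P ∧ Q)) ∧ (P ∧ R))) = 1 − 0.10 = 0.90
~~(~~S ∧ ((R ∧ ~(P ∧ Q)) ∧ (P ∧ R))) = 1 − 0.90 = 0.10

0.10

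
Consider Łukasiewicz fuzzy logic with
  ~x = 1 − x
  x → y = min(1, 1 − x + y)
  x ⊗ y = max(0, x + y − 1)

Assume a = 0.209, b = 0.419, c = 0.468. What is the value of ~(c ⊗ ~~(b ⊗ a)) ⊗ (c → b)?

b ⊗ a = max(0, 0.419 + 0.209 − 1) = max(0, -0.372) = 0.000
~(b ⊗ a) = 1 − 0.000 = 1.000
~~(b ⊗ a) = 1 − 1.000 = 0.000
c ⊗ ~~(b ⊗ a) = max(0, 0.468 + 0.000 − 1) = max(0, -0.532) = 0.000
~(c ⊗ ~~(b ⊗ a)) = 1 − 0.000 = 1.000
c → b = min(1, 1 − 0.468 + 0.419) = min(1, 0.951) = 0.951
~(c ⊗ ~~(b ⊗ a)) ⊗ (c → b) = max(0, 1.000 + 0.951 − 1) = max(0, 0.951) = 0.951

0.951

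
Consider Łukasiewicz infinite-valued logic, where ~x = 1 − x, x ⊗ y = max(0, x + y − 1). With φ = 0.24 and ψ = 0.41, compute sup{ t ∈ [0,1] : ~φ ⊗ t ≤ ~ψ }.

~φ = 1 − 0.24 = 0.76
So the left factor is ~φ = 0.76.
~ψ = 1 − 0.41 = 0.59
So the right-hand bound is ~ψ = 0.59.
The residuum of the Łukasiewicz t-norm gives the supremum: min(1, 1 − 0.76 + 0.59).
1 − 0.76 + 0.59 = 0.83, so t = min(1, 0.83) = 0.83.
Check: 0.76 ⊗ 0.83 = max(0, 0.59) = 0.59 ≤ 0.59.

0.83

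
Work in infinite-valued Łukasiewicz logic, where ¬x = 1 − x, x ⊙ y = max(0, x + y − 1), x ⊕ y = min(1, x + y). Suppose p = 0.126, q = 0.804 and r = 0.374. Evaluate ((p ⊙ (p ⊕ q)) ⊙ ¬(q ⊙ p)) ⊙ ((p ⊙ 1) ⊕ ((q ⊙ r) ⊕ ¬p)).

0.056

p ⊕ q = min(1, 0.126 + 0.804) = min(1, 0.930) = 0.930
p ⊙ (p ⊕ q) = max(0, 0.126 + 0.930 − 1) = max(0, 0.056) = 0.056
q ⊙ p = max(0, 0.804 + 0.126 − 1) = max(0, -0.070) = 0.000
¬(q ⊙ p) = 1 − 0.000 = 1.000
(p ⊙ (p ⊕ q)) ⊙ ¬(q ⊙ p) = max(0, 0.056 + 1.000 − 1) = max(0, 0.056) = 0.056
p ⊙ 1 = max(0, 0.126 + 1.000 − 1) = max(0, 0.126) = 0.126
q ⊙ r = max(0, 0.804 + 0.374 − 1) = max(0, 0.178) = 0.178
¬p = 1 − 0.126 = 0.874
(q ⊙ r) ⊕ ¬p = min(1, 0.178 + 0.874) = min(1, 1.052) = 1.000
(p ⊙ 1) ⊕ ((q ⊙ r) ⊕ ¬p) = min(1, 0.126 + 1.000) = min(1, 1.126) = 1.000
((p ⊙ (p ⊕ q)) ⊙ ¬(q ⊙ p)) ⊙ ((p ⊙ 1) ⊕ ((q ⊙ r) ⊕ ¬p)) = max(0, 0.056 + 1.000 − 1) = max(0, 0.056) = 0.056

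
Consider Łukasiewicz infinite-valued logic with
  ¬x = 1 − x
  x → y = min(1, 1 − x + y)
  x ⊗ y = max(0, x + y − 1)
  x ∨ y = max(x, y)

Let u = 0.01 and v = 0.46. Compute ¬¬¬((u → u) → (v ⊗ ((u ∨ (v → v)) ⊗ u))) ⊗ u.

0.01

u → u = min(1, 1 − 0.01 + 0.01) = min(1, 1.00) = 1.00
v → v = min(1, 1 − 0.46 + 0.46) = min(1, 1.00) = 1.00
u ∨ (v → v) = max(0.01, 1.00) = 1.00
(u ∨ (v → v)) ⊗ u = max(0, 1.00 + 0.01 − 1) = max(0, 0.01) = 0.01
v ⊗ ((u ∨ (v → v)) ⊗ u) = max(0, 0.46 + 0.01 − 1) = max(0, -0.53) = 0.00
(u → u) → (v ⊗ ((u ∨ (v → v)) ⊗ u)) = min(1, 1 − 1.00 + 0.00) = min(1, 0.00) = 0.00
¬((u → u) → (v ⊗ ((u ∨ (v → v)) ⊗ u))) = 1 − 0.00 = 1.00
¬¬((u → u) → (v ⊗ ((u ∨ (v → v)) ⊗ u))) = 1 − 1.00 = 0.00
¬¬¬((u → u) → (v ⊗ ((u ∨ (v → v)) ⊗ u))) = 1 − 0.00 = 1.00
¬¬¬((u → u) → (v ⊗ ((u ∨ (v → v)) ⊗ u))) ⊗ u = max(0, 1.00 + 0.01 − 1) = max(0, 0.01) = 0.01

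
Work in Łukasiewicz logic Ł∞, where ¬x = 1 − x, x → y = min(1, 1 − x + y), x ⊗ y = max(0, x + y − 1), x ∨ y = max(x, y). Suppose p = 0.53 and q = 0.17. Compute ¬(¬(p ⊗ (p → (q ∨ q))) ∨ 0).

0.17

q ∨ q = max(0.17, 0.17) = 0.17
p → (q ∨ q) = min(1, 1 − 0.53 + 0.17) = min(1, 0.64) = 0.64
p ⊗ (p → (q ∨ q)) = max(0, 0.53 + 0.64 − 1) = max(0, 0.17) = 0.17
¬(p ⊗ (p → (q ∨ q))) = 1 − 0.17 = 0.83
¬(p ⊗ (p → (q ∨ q))) ∨ 0 = max(0.83, 0.00) = 0.83
¬(¬(p ⊗ (p → (q ∨ q))) ∨ 0) = 1 − 0.83 = 0.17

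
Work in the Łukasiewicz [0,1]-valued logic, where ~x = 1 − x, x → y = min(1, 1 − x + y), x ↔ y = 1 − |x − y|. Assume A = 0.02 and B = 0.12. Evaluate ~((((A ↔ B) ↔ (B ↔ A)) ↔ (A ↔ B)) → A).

0.88

A ↔ B = 1 − |0.02 − 0.12| = 1 − 0.10 = 0.90
B ↔ A = 1 − |0.12 − 0.02| = 1 − 0.10 = 0.90
(A ↔ B) ↔ (B ↔ A) = 1 − |0.90 − 0.90| = 1 − 0.00 = 1.00
((A ↔ B) ↔ (B ↔ A)) ↔ (A ↔ B) = 1 − |1.00 − 0.90| = 1 − 0.10 = 0.90
(((A ↔ B) ↔ (B ↔ A)) ↔ (A ↔ B)) → A = min(1, 1 − 0.90 + 0.02) = min(1, 0.12) = 0.12
~((((A ↔ B) ↔ (B ↔ A)) ↔ (A ↔ B)) → A) = 1 − 0.12 = 0.88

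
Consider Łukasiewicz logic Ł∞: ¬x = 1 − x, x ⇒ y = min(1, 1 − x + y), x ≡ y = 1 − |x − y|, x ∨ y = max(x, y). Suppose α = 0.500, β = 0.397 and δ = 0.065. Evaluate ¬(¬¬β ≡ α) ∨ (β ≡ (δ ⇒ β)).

¬β = 1 − 0.397 = 0.603
¬¬β = 1 − 0.603 = 0.397
¬¬β ≡ α = 1 − |0.397 − 0.500| = 1 − 0.103 = 0.897
¬(¬¬β ≡ α) = 1 − 0.897 = 0.103
δ ⇒ β = min(1, 1 − 0.065 + 0.397) = min(1, 1.332) = 1.000
β ≡ (δ ⇒ β) = 1 − |0.397 − 1.000| = 1 − 0.603 = 0.397
¬(¬¬β ≡ α) ∨ (β ≡ (δ ⇒ β)) = max(0.103, 0.397) = 0.397

0.397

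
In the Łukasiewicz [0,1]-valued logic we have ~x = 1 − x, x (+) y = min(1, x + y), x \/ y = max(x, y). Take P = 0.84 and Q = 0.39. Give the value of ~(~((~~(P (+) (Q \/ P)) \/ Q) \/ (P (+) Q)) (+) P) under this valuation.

Q \/ P = max(0.39, 0.84) = 0.84
P (+) (Q \/ P) = min(1, 0.84 + 0.84) = min(1, 1.68) = 1.00
~(P (+) (Q \/ P)) = 1 − 1.00 = 0.00
~~(P (+) (Q \/ P)) = 1 − 0.00 = 1.00
~~(P (+) (Q \/ P)) \/ Q = max(1.00, 0.39) = 1.00
P (+) Q = min(1, 0.84 + 0.39) = min(1, 1.23) = 1.00
(~~(P (+) (Q \/ P)) \/ Q) \/ (P (+) Q) = max(1.00, 1.00) = 1.00
~((~~(P (+) (Q \/ P)) \/ Q) \/ (P (+) Q)) = 1 − 1.00 = 0.00
~((~~(P (+) (Q \/ P)) \/ Q) \/ (P (+) Q)) (+) P = min(1, 0.00 + 0.84) = min(1, 0.84) = 0.84
~(~((~~(P (+) (Q \/ P)) \/ Q) \/ (P (+) Q)) (+) P) = 1 − 0.84 = 0.16

0.16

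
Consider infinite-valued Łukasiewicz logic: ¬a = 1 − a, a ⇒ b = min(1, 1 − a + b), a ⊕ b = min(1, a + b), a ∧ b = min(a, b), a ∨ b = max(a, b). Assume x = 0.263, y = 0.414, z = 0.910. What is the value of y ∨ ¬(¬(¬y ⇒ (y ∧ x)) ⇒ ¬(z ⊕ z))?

0.414

¬y = 1 − 0.414 = 0.586
y ∧ x = min(0.414, 0.263) = 0.263
¬y ⇒ (y ∧ x) = min(1, 1 − 0.586 + 0.263) = min(1, 0.677) = 0.677
¬(¬y ⇒ (y ∧ x)) = 1 − 0.677 = 0.323
z ⊕ z = min(1, 0.910 + 0.910) = min(1, 1.820) = 1.000
¬(z ⊕ z) = 1 − 1.000 = 0.000
¬(¬y ⇒ (y ∧ x)) ⇒ ¬(z ⊕ z) = min(1, 1 − 0.323 + 0.000) = min(1, 0.677) = 0.677
¬(¬(¬y ⇒ (y ∧ x)) ⇒ ¬(z ⊕ z)) = 1 − 0.677 = 0.323
y ∨ ¬(¬(¬y ⇒ (y ∧ x)) ⇒ ¬(z ⊕ z)) = max(0.414, 0.323) = 0.414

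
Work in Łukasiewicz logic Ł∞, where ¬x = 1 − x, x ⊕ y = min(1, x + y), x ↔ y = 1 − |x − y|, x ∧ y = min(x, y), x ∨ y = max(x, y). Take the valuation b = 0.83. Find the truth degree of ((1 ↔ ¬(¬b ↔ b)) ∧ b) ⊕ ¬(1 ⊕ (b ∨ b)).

¬b = 1 − 0.83 = 0.17
¬b ↔ b = 1 − |0.17 − 0.83| = 1 − 0.66 = 0.34
¬(¬b ↔ b) = 1 − 0.34 = 0.66
1 ↔ ¬(¬b ↔ b) = 1 − |1.00 − 0.66| = 1 − 0.34 = 0.66
(1 ↔ ¬(¬b ↔ b)) ∧ b = min(0.66, 0.83) = 0.66
b ∨ b = max(0.83, 0.83) = 0.83
1 ⊕ (b ∨ b) = min(1, 1.00 + 0.83) = min(1, 1.83) = 1.00
¬(1 ⊕ (b ∨ b)) = 1 − 1.00 = 0.00
((1 ↔ ¬(¬b ↔ b)) ∧ b) ⊕ ¬(1 ⊕ (b ∨ b)) = min(1, 0.66 + 0.00) = min(1, 0.66) = 0.66

0.66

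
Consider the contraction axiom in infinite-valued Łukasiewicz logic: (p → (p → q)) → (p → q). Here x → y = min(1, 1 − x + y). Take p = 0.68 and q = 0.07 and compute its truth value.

0.68

p → q = min(1, 1 − 0.68 + 0.07) = min(1, 0.39) = 0.39
p → (p → q) = min(1, 1 − 0.68 + 0.39) = min(1, 0.71) = 0.71
(p → (p → q)) → (p → q) = min(1, 1 − 0.71 + 0.39) = min(1, 0.68) = 0.68
(The value 0.68 < 1 shows this instance is not satisfied; fails in Ł∞ (the t-norm is not idempotent).)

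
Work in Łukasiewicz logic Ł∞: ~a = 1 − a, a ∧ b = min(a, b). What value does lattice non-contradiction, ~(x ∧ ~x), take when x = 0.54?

~x = 1 − 0.54 = 0.46
x ∧ ~x = min(0.54, 0.46) = 0.46
~(x ∧ ~x) = 1 − 0.46 = 0.54
(The value 0.54 < 1 shows this instance is not satisfied; not a Ł∞-tautology — its value is 1 − min(a, 1−a).)

0.54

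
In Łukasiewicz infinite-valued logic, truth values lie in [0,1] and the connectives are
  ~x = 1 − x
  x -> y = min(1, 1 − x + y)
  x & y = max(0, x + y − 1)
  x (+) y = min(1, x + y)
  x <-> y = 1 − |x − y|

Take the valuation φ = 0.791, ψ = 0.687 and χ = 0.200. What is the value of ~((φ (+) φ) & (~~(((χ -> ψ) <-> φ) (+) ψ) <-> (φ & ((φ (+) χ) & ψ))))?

0.531

φ (+) φ = min(1, 0.791 + 0.791) = min(1, 1.582) = 1.000
χ -> ψ = min(1, 1 − 0.200 + 0.687) = min(1, 1.487) = 1.000
(χ -> ψ) <-> φ = 1 − |1.000 − 0.791| = 1 − 0.209 = 0.791
((χ -> ψ) <-> φ) (+) ψ = min(1, 0.791 + 0.687) = min(1, 1.478) = 1.000
~(((χ -> ψ) <-> φ) (+) ψ) = 1 − 1.000 = 0.000
~~(((χ -> ψ) <-> φ) (+) ψ) = 1 − 0.000 = 1.000
φ (+) χ = min(1, 0.791 + 0.200) = min(1, 0.991) = 0.991
(φ (+) χ) & ψ = max(0, 0.991 + 0.687 − 1) = max(0, 0.678) = 0.678
φ & ((φ (+) χ) & ψ) = max(0, 0.791 + 0.678 − 1) = max(0, 0.469) = 0.469
~~(((χ -> ψ) <-> φ) (+) ψ) <-> (φ & ((φ (+) χ) & ψ)) = 1 − |1.000 − 0.469| = 1 − 0.531 = 0.469
(φ (+) φ) & (~~(((χ -> ψ) <-> φ) (+) ψ) <-> (φ & ((φ (+) χ) & ψ))) = max(0, 1.000 + 0.469 − 1) = max(0, 0.469) = 0.469
~((φ (+) φ) & (~~(((χ -> ψ) <-> φ) (+) ψ) <-> (φ & ((φ (+) χ) & ψ)))) = 1 − 0.469 = 0.531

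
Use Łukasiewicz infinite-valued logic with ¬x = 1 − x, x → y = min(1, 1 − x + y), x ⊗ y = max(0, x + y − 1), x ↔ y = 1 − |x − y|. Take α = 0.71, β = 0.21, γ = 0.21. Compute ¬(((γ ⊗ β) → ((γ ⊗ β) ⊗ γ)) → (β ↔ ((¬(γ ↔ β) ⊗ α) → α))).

0.79

γ ⊗ β = max(0, 0.21 + 0.21 − 1) = max(0, -0.58) = 0.00
(γ ⊗ β) ⊗ γ = max(0, 0.00 + 0.21 − 1) = max(0, -0.79) = 0.00
(γ ⊗ β) → ((γ ⊗ β) ⊗ γ) = min(1, 1 − 0.00 + 0.00) = min(1, 1.00) = 1.00
γ ↔ β = 1 − |0.21 − 0.21| = 1 − 0.00 = 1.00
¬(γ ↔ β) = 1 − 1.00 = 0.00
¬(γ ↔ β) ⊗ α = max(0, 0.00 + 0.71 − 1) = max(0, -0.29) = 0.00
(¬(γ ↔ β) ⊗ α) → α = min(1, 1 − 0.00 + 0.71) = min(1, 1.71) = 1.00
β ↔ ((¬(γ ↔ β) ⊗ α) → α) = 1 − |0.21 − 1.00| = 1 − 0.79 = 0.21
((γ ⊗ β) → ((γ ⊗ β) ⊗ γ)) → (β ↔ ((¬(γ ↔ β) ⊗ α) → α)) = min(1, 1 − 1.00 + 0.21) = min(1, 0.21) = 0.21
¬(((γ ⊗ β) → ((γ ⊗ β) ⊗ γ)) → (β ↔ ((¬(γ ↔ β) ⊗ α) → α))) = 1 − 0.21 = 0.79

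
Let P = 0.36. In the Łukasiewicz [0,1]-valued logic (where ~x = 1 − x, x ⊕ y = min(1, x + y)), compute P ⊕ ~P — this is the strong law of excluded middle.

~P = 1 − 0.36 = 0.64
P ⊕ ~P = min(1, 0.36 + 0.64) = min(1, 1.00) = 1.00
(As expected: always 1 in Ł∞ since a ⊕ (1−a) = 1.)

1.00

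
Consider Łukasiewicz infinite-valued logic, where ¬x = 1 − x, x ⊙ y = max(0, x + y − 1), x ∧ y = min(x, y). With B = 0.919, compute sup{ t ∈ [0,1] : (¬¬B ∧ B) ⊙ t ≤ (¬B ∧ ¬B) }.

¬B = 1 − 0.919 = 0.081
¬¬B = 1 − 0.081 = 0.919
¬¬B ∧ B = min(0.919, 0.919) = 0.919
So the left factor is ¬¬B ∧ B = 0.919.
¬B ∧ ¬B = min(0.081, 0.081) = 0.081
So the right-hand bound is ¬B ∧ ¬B = 0.081.
The residuum of the Łukasiewicz t-norm gives the supremum: min(1, 1 − 0.919 + 0.081).
1 − 0.919 + 0.081 = 0.162, so t = min(1, 0.162) = 0.162.
Check: 0.919 ⊙ 0.162 = max(0, 0.081) = 0.081 ≤ 0.081.

0.162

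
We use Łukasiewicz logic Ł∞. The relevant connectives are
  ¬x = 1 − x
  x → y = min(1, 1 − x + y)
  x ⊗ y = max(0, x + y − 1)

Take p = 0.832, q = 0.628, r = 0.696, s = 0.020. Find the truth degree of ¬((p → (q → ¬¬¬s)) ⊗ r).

¬s = 1 − 0.020 = 0.980
¬¬s = 1 − 0.980 = 0.020
¬¬¬s = 1 − 0.020 = 0.980
q → ¬¬¬s = min(1, 1 − 0.628 + 0.980) = min(1, 1.352) = 1.000
p → (q → ¬¬¬s) = min(1, 1 − 0.832 + 1.000) = min(1, 1.168) = 1.000
(p → (q → ¬¬¬s)) ⊗ r = max(0, 1.000 + 0.696 − 1) = max(0, 0.696) = 0.696
¬((p → (q → ¬¬¬s)) ⊗ r) = 1 − 0.696 = 0.304

0.304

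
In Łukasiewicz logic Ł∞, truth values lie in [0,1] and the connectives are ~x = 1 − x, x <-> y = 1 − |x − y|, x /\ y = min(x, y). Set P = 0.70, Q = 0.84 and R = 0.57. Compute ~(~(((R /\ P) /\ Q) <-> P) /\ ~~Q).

R /\ P = min(0.57, 0.70) = 0.57
(R /\ P) /\ Q = min(0.57, 0.84) = 0.57
((R /\ P) /\ Q) <-> P = 1 − |0.57 − 0.70| = 1 − 0.13 = 0.87
~(((R /\ P) /\ Q) <-> P) = 1 − 0.87 = 0.13
~Q = 1 − 0.84 = 0.16
~~Q = 1 − 0.16 = 0.84
~(((R /\ P) /\ Q) <-> P) /\ ~~Q = min(0.13, 0.84) = 0.13
~(~(((R /\ P) /\ Q) <-> P) /\ ~~Q) = 1 − 0.13 = 0.87

0.87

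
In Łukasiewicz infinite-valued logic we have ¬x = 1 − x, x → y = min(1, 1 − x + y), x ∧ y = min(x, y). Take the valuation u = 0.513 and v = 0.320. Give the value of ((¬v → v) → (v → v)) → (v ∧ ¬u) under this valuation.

¬v = 1 − 0.320 = 0.680
¬v → v = min(1, 1 − 0.680 + 0.320) = min(1, 0.640) = 0.640
v → v = min(1, 1 − 0.320 + 0.320) = min(1, 1.000) = 1.000
(¬v → v) → (v → v) = min(1, 1 − 0.640 + 1.000) = min(1, 1.360) = 1.000
¬u = 1 − 0.513 = 0.487
v ∧ ¬u = min(0.320, 0.487) = 0.320
((¬v → v) → (v → v)) → (v ∧ ¬u) = min(1, 1 − 1.000 + 0.320) = min(1, 0.320) = 0.320

0.320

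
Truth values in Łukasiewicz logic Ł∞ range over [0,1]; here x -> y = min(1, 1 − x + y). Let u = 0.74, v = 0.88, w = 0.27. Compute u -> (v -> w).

0.65

v -> w = min(1, 1 − 0.88 + 0.27) = min(1, 0.39) = 0.39
u -> (v -> w) = min(1, 1 − 0.74 + 0.39) = min(1, 0.65) = 0.65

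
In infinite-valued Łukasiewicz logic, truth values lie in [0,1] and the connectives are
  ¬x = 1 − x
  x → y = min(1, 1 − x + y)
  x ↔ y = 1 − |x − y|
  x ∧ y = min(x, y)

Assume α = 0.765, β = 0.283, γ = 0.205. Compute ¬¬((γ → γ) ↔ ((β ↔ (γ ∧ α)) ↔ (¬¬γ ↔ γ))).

0.922

γ → γ = min(1, 1 − 0.205 + 0.205) = min(1, 1.000) = 1.000
γ ∧ α = min(0.205, 0.765) = 0.205
β ↔ (γ ∧ α) = 1 − |0.283 − 0.205| = 1 − 0.078 = 0.922
¬γ = 1 − 0.205 = 0.795
¬¬γ = 1 − 0.795 = 0.205
¬¬γ ↔ γ = 1 − |0.205 − 0.205| = 1 − 0.000 = 1.000
(β ↔ (γ ∧ α)) ↔ (¬¬γ ↔ γ) = 1 − |0.922 − 1.000| = 1 − 0.078 = 0.922
(γ → γ) ↔ ((β ↔ (γ ∧ α)) ↔ (¬¬γ ↔ γ)) = 1 − |1.000 − 0.922| = 1 − 0.078 = 0.922
¬((γ → γ) ↔ ((β ↔ (γ ∧ α)) ↔ (¬¬γ ↔ γ))) = 1 − 0.922 = 0.078
¬¬((γ → γ) ↔ ((β ↔ (γ ∧ α)) ↔ (¬¬γ ↔ γ))) = 1 − 0.078 = 0.922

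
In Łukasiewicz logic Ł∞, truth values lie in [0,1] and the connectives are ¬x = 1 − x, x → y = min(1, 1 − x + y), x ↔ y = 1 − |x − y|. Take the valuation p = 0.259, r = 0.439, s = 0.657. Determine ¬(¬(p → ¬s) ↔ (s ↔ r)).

0.782

¬s = 1 − 0.657 = 0.343
p → ¬s = min(1, 1 − 0.259 + 0.343) = min(1, 1.084) = 1.000
¬(p → ¬s) = 1 − 1.000 = 0.000
s ↔ r = 1 − |0.657 − 0.439| = 1 − 0.218 = 0.782
¬(p → ¬s) ↔ (s ↔ r) = 1 − |0.000 − 0.782| = 1 − 0.782 = 0.218
¬(¬(p → ¬s) ↔ (s ↔ r)) = 1 − 0.218 = 0.782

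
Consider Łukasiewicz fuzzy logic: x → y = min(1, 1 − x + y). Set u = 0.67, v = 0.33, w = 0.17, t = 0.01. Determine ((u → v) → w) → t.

0.50

u → v = min(1, 1 − 0.67 + 0.33) = min(1, 0.66) = 0.66
(u → v) → w = min(1, 1 − 0.66 + 0.17) = min(1, 0.51) = 0.51
((u → v) → w) → t = min(1, 1 − 0.51 + 0.01) = min(1, 0.50) = 0.50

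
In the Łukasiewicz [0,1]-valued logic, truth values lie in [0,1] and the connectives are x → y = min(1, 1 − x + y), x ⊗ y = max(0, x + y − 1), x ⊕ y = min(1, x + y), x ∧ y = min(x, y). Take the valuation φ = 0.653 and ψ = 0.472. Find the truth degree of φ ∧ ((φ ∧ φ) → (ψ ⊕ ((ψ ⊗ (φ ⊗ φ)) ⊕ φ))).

0.653

φ ∧ φ = min(0.653, 0.653) = 0.653
φ ⊗ φ = max(0, 0.653 + 0.653 − 1) = max(0, 0.306) = 0.306
ψ ⊗ (φ ⊗ φ) = max(0, 0.472 + 0.306 − 1) = max(0, -0.222) = 0.000
(ψ ⊗ (φ ⊗ φ)) ⊕ φ = min(1, 0.000 + 0.653) = min(1, 0.653) = 0.653
ψ ⊕ ((ψ ⊗ (φ ⊗ φ)) ⊕ φ) = min(1, 0.472 + 0.653) = min(1, 1.125) = 1.000
(φ ∧ φ) → (ψ ⊕ ((ψ ⊗ (φ ⊗ φ)) ⊕ φ)) = min(1, 1 − 0.653 + 1.000) = min(1, 1.347) = 1.000
φ ∧ ((φ ∧ φ) → (ψ ⊕ ((ψ ⊗ (φ ⊗ φ)) ⊕ φ))) = min(0.653, 1.000) = 0.653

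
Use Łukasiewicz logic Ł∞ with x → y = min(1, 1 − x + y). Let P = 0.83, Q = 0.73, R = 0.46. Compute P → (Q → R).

0.90

Q → R = min(1, 1 − 0.73 + 0.46) = min(1, 0.73) = 0.73
P → (Q → R) = min(1, 1 − 0.83 + 0.73) = min(1, 0.90) = 0.90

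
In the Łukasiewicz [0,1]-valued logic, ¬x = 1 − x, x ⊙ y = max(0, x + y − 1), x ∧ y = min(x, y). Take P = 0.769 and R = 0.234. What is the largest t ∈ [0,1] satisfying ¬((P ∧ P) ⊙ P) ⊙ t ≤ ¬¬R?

0.772

P ∧ P = min(0.769, 0.769) = 0.769
(P ∧ P) ⊙ P = max(0, 0.769 + 0.769 − 1) = max(0, 0.538) = 0.538
¬((P ∧ P) ⊙ P) = 1 − 0.538 = 0.462
So the left factor is ¬((P ∧ P) ⊙ P) = 0.462.
¬R = 1 − 0.234 = 0.766
¬¬R = 1 − 0.766 = 0.234
So the right-hand bound is ¬¬R = 0.234.
The residuum of the Łukasiewicz t-norm gives the supremum: min(1, 1 − 0.462 + 0.234).
1 − 0.462 + 0.234 = 0.772, so t = min(1, 0.772) = 0.772.
Check: 0.462 ⊙ 0.772 = max(0, 0.234) = 0.234 ≤ 0.234.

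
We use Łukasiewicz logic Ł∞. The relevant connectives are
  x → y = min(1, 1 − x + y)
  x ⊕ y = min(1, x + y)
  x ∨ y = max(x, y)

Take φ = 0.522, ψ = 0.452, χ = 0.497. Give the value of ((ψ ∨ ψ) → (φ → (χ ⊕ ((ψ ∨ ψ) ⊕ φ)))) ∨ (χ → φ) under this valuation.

ψ ∨ ψ = max(0.452, 0.452) = 0.452
(ψ ∨ ψ) ⊕ φ = min(1, 0.452 + 0.522) = min(1, 0.974) = 0.974
χ ⊕ ((ψ ∨ ψ) ⊕ φ) = min(1, 0.497 + 0.974) = min(1, 1.471) = 1.000
φ → (χ ⊕ ((ψ ∨ ψ) ⊕ φ)) = min(1, 1 − 0.522 + 1.000) = min(1, 1.478) = 1.000
(ψ ∨ ψ) → (φ → (χ ⊕ ((ψ ∨ ψ) ⊕ φ))) = min(1, 1 − 0.452 + 1.000) = min(1, 1.548) = 1.000
χ → φ = min(1, 1 − 0.497 + 0.522) = min(1, 1.025) = 1.000
((ψ ∨ ψ) → (φ → (χ ⊕ ((ψ ∨ ψ) ⊕ φ)))) ∨ (χ → φ) = max(1.000, 1.000) = 1.000

1.000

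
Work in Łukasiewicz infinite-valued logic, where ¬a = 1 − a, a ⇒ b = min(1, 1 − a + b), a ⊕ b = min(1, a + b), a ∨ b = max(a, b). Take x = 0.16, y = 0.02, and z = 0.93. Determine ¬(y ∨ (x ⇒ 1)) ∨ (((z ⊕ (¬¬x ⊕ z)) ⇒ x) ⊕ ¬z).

0.23

x ⇒ 1 = min(1, 1 − 0.16 + 1.00) = min(1, 1.84) = 1.00
y ∨ (x ⇒ 1) = max(0.02, 1.00) = 1.00
¬(y ∨ (x ⇒ 1)) = 1 − 1.00 = 0.00
¬x = 1 − 0.16 = 0.84
¬¬x = 1 − 0.84 = 0.16
¬¬x ⊕ z = min(1, 0.16 + 0.93) = min(1, 1.09) = 1.00
z ⊕ (¬¬x ⊕ z) = min(1, 0.93 + 1.00) = min(1, 1.93) = 1.00
(z ⊕ (¬¬x ⊕ z)) ⇒ x = min(1, 1 − 1.00 + 0.16) = min(1, 0.16) = 0.16
¬z = 1 − 0.93 = 0.07
((z ⊕ (¬¬x ⊕ z)) ⇒ x) ⊕ ¬z = min(1, 0.16 + 0.07) = min(1, 0.23) = 0.23
¬(y ∨ (x ⇒ 1)) ∨ (((z ⊕ (¬¬x ⊕ z)) ⇒ x) ⊕ ¬z) = max(0.00, 0.23) = 0.23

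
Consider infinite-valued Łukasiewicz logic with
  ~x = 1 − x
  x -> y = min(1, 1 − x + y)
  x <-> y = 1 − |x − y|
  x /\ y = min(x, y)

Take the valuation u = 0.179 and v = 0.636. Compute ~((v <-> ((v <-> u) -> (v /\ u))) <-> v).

v <-> u = 1 − |0.636 − 0.179| = 1 − 0.457 = 0.543
v /\ u = min(0.636, 0.179) = 0.179
(v <-> u) -> (v /\ u) = min(1, 1 − 0.543 + 0.179) = min(1, 0.636) = 0.636
v <-> ((v <-> u) -> (v /\ u)) = 1 − |0.636 − 0.636| = 1 − 0.000 = 1.000
(v <-> ((v <-> u) -> (v /\ u))) <-> v = 1 − |1.000 − 0.636| = 1 − 0.364 = 0.636
~((v <-> ((v <-> u) -> (v /\ u))) <-> v) = 1 − 0.636 = 0.364

0.364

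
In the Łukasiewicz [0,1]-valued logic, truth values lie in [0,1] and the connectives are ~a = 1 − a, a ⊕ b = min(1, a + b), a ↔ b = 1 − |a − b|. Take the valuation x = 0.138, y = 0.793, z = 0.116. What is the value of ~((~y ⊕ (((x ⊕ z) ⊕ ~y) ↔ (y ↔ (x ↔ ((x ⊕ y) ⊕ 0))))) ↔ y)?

~y = 1 − 0.793 = 0.207
x ⊕ z = min(1, 0.138 + 0.116) = min(1, 0.254) = 0.254
(x ⊕ z) ⊕ ~y = min(1, 0.254 + 0.207) = min(1, 0.461) = 0.461
x ⊕ y = min(1, 0.138 + 0.793) = min(1, 0.931) = 0.931
(x ⊕ y) ⊕ 0 = min(1, 0.931 + 0.000) = min(1, 0.931) = 0.931
x ↔ ((x ⊕ y) ⊕ 0) = 1 − |0.138 − 0.931| = 1 − 0.793 = 0.207
y ↔ (x ↔ ((x ⊕ y) ⊕ 0)) = 1 − |0.793 − 0.207| = 1 − 0.586 = 0.414
((x ⊕ z) ⊕ ~y) ↔ (y ↔ (x ↔ ((x ⊕ y) ⊕ 0))) = 1 − |0.461 − 0.414| = 1 − 0.047 = 0.953
~y ⊕ (((x ⊕ z) ⊕ ~y) ↔ (y ↔ (x ↔ ((x ⊕ y) ⊕ 0)))) = min(1, 0.207 + 0.953) = min(1, 1.160) = 1.000
(~y ⊕ (((x ⊕ z) ⊕ ~y) ↔ (y ↔ (x ↔ ((x ⊕ y) ⊕ 0))))) ↔ y = 1 − |1.000 − 0.793| = 1 − 0.207 = 0.793
~((~y ⊕ (((x ⊕ z) ⊕ ~y) ↔ (y ↔ (x ↔ ((x ⊕ y) ⊕ 0))))) ↔ y) = 1 − 0.793 = 0.207

0.207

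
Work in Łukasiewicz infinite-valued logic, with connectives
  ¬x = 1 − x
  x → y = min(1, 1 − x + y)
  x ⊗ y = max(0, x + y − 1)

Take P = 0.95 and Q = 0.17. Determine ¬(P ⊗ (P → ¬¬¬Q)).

0.17

¬Q = 1 − 0.17 = 0.83
¬¬Q = 1 − 0.83 = 0.17
¬¬¬Q = 1 − 0.17 = 0.83
P → ¬¬¬Q = min(1, 1 − 0.95 + 0.83) = min(1, 0.88) = 0.88
P ⊗ (P → ¬¬¬Q) = max(0, 0.95 + 0.88 − 1) = max(0, 0.83) = 0.83
¬(P ⊗ (P → ¬¬¬Q)) = 1 − 0.83 = 0.17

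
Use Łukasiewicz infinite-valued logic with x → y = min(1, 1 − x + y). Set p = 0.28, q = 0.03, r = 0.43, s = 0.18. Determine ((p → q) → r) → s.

0.50

p → q = min(1, 1 − 0.28 + 0.03) = min(1, 0.75) = 0.75
(p → q) → r = min(1, 1 − 0.75 + 0.43) = min(1, 0.68) = 0.68
((p → q) → r) → s = min(1, 1 − 0.68 + 0.18) = min(1, 0.50) = 0.50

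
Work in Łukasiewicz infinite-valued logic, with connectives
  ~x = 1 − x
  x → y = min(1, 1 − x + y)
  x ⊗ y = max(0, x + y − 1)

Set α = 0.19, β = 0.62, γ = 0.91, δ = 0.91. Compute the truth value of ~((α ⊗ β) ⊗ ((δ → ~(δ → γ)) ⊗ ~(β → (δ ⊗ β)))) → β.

α ⊗ β = max(0, 0.19 + 0.62 − 1) = max(0, -0.19) = 0.00
δ → γ = min(1, 1 − 0.91 + 0.91) = min(1, 1.00) = 1.00
~(δ → γ) = 1 − 1.00 = 0.00
δ → ~(δ → γ) = min(1, 1 − 0.91 + 0.00) = min(1, 0.09) = 0.09
δ ⊗ β = max(0, 0.91 + 0.62 − 1) = max(0, 0.53) = 0.53
β → (δ ⊗ β) = min(1, 1 − 0.62 + 0.53) = min(1, 0.91) = 0.91
~(β → (δ ⊗ β)) = 1 − 0.91 = 0.09
(δ → ~(δ → γ)) ⊗ ~(β → (δ ⊗ β)) = max(0, 0.09 + 0.09 − 1) = max(0, -0.82) = 0.00
(α ⊗ β) ⊗ ((δ → ~(δ → γ)) ⊗ ~(β → (δ ⊗ β))) = max(0, 0.00 + 0.00 − 1) = max(0, -1.00) = 0.00
~((α ⊗ β) ⊗ ((δ → ~(δ → γ)) ⊗ ~(β → (δ ⊗ β)))) = 1 − 0.00 = 1.00
~((α ⊗ β) ⊗ ((δ → ~(δ → γ)) ⊗ ~(β → (δ ⊗ β)))) → β = min(1, 1 − 1.00 + 0.62) = min(1, 0.62) = 0.62

0.62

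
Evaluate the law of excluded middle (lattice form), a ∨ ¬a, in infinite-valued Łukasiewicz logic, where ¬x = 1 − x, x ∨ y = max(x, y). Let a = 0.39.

0.61

¬a = 1 − 0.39 = 0.61
a ∨ ¬a = max(0.39, 0.61) = 0.61
(The value 0.61 < 1 shows this instance is not satisfied; not a Ł∞-tautology — its value is max(a, 1−a).)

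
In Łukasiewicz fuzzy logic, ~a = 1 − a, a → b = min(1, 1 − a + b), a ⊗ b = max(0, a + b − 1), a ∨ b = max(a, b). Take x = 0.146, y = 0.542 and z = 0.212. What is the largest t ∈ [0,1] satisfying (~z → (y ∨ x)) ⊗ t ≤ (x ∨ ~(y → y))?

0.392

~z = 1 − 0.212 = 0.788
y ∨ x = max(0.542, 0.146) = 0.542
~z → (y ∨ x) = min(1, 1 − 0.788 + 0.542) = min(1, 0.754) = 0.754
So the left factor is ~z → (y ∨ x) = 0.754.
y → y = min(1, 1 − 0.542 + 0.542) = min(1, 1.000) = 1.000
~(y → y) = 1 − 1.000 = 0.000
x ∨ ~(y → y) = max(0.146, 0.000) = 0.146
So the right-hand bound is x ∨ ~(y → y) = 0.146.
The residuum of the Łukasiewicz t-norm gives the supremum: min(1, 1 − 0.754 + 0.146).
1 − 0.754 + 0.146 = 0.392, so t = min(1, 0.392) = 0.392.
Check: 0.754 ⊗ 0.392 = max(0, 0.146) = 0.146 ≤ 0.146.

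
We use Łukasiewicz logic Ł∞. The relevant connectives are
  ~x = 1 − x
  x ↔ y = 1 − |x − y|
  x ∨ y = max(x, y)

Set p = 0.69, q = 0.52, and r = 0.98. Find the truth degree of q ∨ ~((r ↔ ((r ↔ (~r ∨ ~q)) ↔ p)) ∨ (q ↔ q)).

~r = 1 − 0.98 = 0.02
~q = 1 − 0.52 = 0.48
~r ∨ ~q = max(0.02, 0.48) = 0.48
r ↔ (~r ∨ ~q) = 1 − |0.98 − 0.48| = 1 − 0.50 = 0.50
(r ↔ (~r ∨ ~q)) ↔ p = 1 − |0.50 − 0.69| = 1 − 0.19 = 0.81
r ↔ ((r ↔ (~r ∨ ~q)) ↔ p) = 1 − |0.98 − 0.81| = 1 − 0.17 = 0.83
q ↔ q = 1 − |0.52 − 0.52| = 1 − 0.00 = 1.00
(r ↔ ((r ↔ (~r ∨ ~q)) ↔ p)) ∨ (q ↔ q) = max(0.83, 1.00) = 1.00
~((r ↔ ((r ↔ (~r ∨ ~q)) ↔ p)) ∨ (q ↔ q)) = 1 − 1.00 = 0.00
q ∨ ~((r ↔ ((r ↔ (~r ∨ ~q)) ↔ p)) ∨ (q ↔ q)) = max(0.52, 0.00) = 0.52

0.52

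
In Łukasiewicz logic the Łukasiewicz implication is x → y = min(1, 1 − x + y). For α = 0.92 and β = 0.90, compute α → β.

0.98

α → β = min(1, 1 − 0.92 + 0.90) = min(1, 0.98) = 0.98
For comparison, the Gödel implication (1 if x ≤ y else y) would give 0.90.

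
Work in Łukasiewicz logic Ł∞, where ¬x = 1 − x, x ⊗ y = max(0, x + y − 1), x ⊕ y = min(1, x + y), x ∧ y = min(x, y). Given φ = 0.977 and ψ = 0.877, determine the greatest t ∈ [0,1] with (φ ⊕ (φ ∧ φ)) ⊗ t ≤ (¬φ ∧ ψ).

0.023

φ ∧ φ = min(0.977, 0.977) = 0.977
φ ⊕ (φ ∧ φ) = min(1, 0.977 + 0.977) = min(1, 1.954) = 1.000
So the left factor is φ ⊕ (φ ∧ φ) = 1.000.
¬φ = 1 − 0.977 = 0.023
¬φ ∧ ψ = min(0.023, 0.877) = 0.023
So the right-hand bound is ¬φ ∧ ψ = 0.023.
The residuum of the Łukasiewicz t-norm gives the supremum: min(1, 1 − 1.000 + 0.023).
1 − 1.000 + 0.023 = 0.023, so t = min(1, 0.023) = 0.023.
Check: 1.000 ⊗ 0.023 = max(0, 0.023) = 0.023 ≤ 0.023.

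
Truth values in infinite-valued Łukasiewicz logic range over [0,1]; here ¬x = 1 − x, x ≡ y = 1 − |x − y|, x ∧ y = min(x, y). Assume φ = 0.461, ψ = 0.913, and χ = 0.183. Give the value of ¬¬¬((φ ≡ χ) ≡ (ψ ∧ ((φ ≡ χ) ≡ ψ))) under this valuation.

φ ≡ χ = 1 − |0.461 − 0.183| = 1 − 0.278 = 0.722
(φ ≡ χ) ≡ ψ = 1 − |0.722 − 0.913| = 1 − 0.191 = 0.809
ψ ∧ ((φ ≡ χ) ≡ ψ) = min(0.913, 0.809) = 0.809
(φ ≡ χ) ≡ (ψ ∧ ((φ ≡ χ) ≡ ψ)) = 1 − |0.722 − 0.809| = 1 − 0.087 = 0.913
¬((φ ≡ χ) ≡ (ψ ∧ ((φ ≡ χ) ≡ ψ))) = 1 − 0.913 = 0.087
¬¬((φ ≡ χ) ≡ (ψ ∧ ((φ ≡ χ) ≡ ψ))) = 1 − 0.087 = 0.913
¬¬¬((φ ≡ χ) ≡ (ψ ∧ ((φ ≡ χ) ≡ ψ))) = 1 − 0.913 = 0.087

0.087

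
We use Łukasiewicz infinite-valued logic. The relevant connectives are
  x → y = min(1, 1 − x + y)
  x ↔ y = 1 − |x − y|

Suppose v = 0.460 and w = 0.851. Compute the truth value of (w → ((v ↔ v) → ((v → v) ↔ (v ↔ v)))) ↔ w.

v ↔ v = 1 − |0.460 − 0.460| = 1 − 0.000 = 1.000
v → v = min(1, 1 − 0.460 + 0.460) = min(1, 1.000) = 1.000
(v → v) ↔ (v ↔ v) = 1 − |1.000 − 1.000| = 1 − 0.000 = 1.000
(v ↔ v) → ((v → v) ↔ (v ↔ v)) = min(1, 1 − 1.000 + 1.000) = min(1, 1.000) = 1.000
w → ((v ↔ v) → ((v → v) ↔ (v ↔ v))) = min(1, 1 − 0.851 + 1.000) = min(1, 1.149) = 1.000
(w → ((v ↔ v) → ((v → v) ↔ (v ↔ v)))) ↔ w = 1 − |1.000 − 0.851| = 1 − 0.149 = 0.851

0.851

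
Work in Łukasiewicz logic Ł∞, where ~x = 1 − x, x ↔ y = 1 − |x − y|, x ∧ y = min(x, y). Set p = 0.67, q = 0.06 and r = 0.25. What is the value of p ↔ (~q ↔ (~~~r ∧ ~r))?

0.86

~q = 1 − 0.06 = 0.94
~r = 1 − 0.25 = 0.75
~~r = 1 − 0.75 = 0.25
~~~r = 1 − 0.25 = 0.75
~~~r ∧ ~r = min(0.75, 0.75) = 0.75
~q ↔ (~~~r ∧ ~r) = 1 − |0.94 − 0.75| = 1 − 0.19 = 0.81
p ↔ (~q ↔ (~~~r ∧ ~r)) = 1 − |0.67 − 0.81| = 1 − 0.14 = 0.86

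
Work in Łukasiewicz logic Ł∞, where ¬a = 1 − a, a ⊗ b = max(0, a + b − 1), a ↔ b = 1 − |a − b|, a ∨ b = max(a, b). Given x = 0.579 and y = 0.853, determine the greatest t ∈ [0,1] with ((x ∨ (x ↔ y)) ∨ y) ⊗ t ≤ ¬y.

0.294

x ↔ y = 1 − |0.579 − 0.853| = 1 − 0.274 = 0.726
x ∨ (x ↔ y) = max(0.579, 0.726) = 0.726
(x ∨ (x ↔ y)) ∨ y = max(0.726, 0.853) = 0.853
So the left factor is (x ∨ (x ↔ y)) ∨ y = 0.853.
¬y = 1 − 0.853 = 0.147
So the right-hand bound is ¬y = 0.147.
The residuum of the Łukasiewicz t-norm gives the supremum: min(1, 1 − 0.853 + 0.147).
1 − 0.853 + 0.147 = 0.294, so t = min(1, 0.294) = 0.294.
Check: 0.853 ⊗ 0.294 = max(0, 0.147) = 0.147 ≤ 0.147.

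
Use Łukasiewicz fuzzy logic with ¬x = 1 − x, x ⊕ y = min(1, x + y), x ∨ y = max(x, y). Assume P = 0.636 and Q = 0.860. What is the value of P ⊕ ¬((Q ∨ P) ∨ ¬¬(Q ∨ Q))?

0.776

Q ∨ P = max(0.860, 0.636) = 0.860
Q ∨ Q = max(0.860, 0.860) = 0.860
¬(Q ∨ Q) = 1 − 0.860 = 0.140
¬¬(Q ∨ Q) = 1 − 0.140 = 0.860
(Q ∨ P) ∨ ¬¬(Q ∨ Q) = max(0.860, 0.860) = 0.860
¬((Q ∨ P) ∨ ¬¬(Q ∨ Q)) = 1 − 0.860 = 0.140
P ⊕ ¬((Q ∨ P) ∨ ¬¬(Q ∨ Q)) = min(1, 0.636 + 0.140) = min(1, 0.776) = 0.776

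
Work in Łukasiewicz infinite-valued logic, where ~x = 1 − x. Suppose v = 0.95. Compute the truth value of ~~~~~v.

~v = 1 − 0.95 = 0.05
~~v = 1 − 0.05 = 0.95
~~~v = 1 − 0.95 = 0.05
~~~~v = 1 − 0.05 = 0.95
~~~~~v = 1 − 0.95 = 0.05

0.05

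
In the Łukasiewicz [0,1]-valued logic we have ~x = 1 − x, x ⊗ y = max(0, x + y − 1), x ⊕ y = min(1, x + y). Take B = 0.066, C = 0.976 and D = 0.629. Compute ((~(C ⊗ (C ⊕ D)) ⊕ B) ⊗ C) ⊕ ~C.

C ⊕ D = min(1, 0.976 + 0.629) = min(1, 1.605) = 1.000
C ⊗ (C ⊕ D) = max(0, 0.976 + 1.000 − 1) = max(0, 0.976) = 0.976
~(C ⊗ (C ⊕ D)) = 1 − 0.976 = 0.024
~(C ⊗ (C ⊕ D)) ⊕ B = min(1, 0.024 + 0.066) = min(1, 0.090) = 0.090
(~(C ⊗ (C ⊕ D)) ⊕ B) ⊗ C = max(0, 0.090 + 0.976 − 1) = max(0, 0.066) = 0.066
~C = 1 − 0.976 = 0.024
((~(C ⊗ (C ⊕ D)) ⊕ B) ⊗ C) ⊕ ~C = min(1, 0.066 + 0.024) = min(1, 0.090) = 0.090

0.090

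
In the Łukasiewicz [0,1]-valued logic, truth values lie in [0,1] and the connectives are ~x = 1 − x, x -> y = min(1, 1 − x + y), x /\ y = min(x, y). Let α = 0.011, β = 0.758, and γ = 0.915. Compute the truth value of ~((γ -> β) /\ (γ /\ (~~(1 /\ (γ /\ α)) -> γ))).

γ -> β = min(1, 1 − 0.915 + 0.758) = min(1, 0.843) = 0.843
γ /\ α = min(0.915, 0.011) = 0.011
1 /\ (γ /\ α) = min(1.000, 0.011) = 0.011
~(1 /\ (γ /\ α)) = 1 − 0.011 = 0.989
~~(1 /\ (γ /\ α)) = 1 − 0.989 = 0.011
~~(1 /\ (γ /\ α)) -> γ = min(1, 1 − 0.011 + 0.915) = min(1, 1.904) = 1.000
γ /\ (~~(1 /\ (γ /\ α)) -> γ) = min(0.915, 1.000) = 0.915
(γ -> β) /\ (γ /\ (~~(1 /\ (γ /\ α)) -> γ)) = min(0.843, 0.915) = 0.843
~((γ -> β) /\ (γ /\ (~~(1 /\ (γ /\ α)) -> γ))) = 1 − 0.843 = 0.157

0.157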